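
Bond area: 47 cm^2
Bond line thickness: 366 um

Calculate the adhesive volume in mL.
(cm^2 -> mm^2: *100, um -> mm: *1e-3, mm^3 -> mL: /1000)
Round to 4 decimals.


V = 47*100 * 366*1e-3 / 1000
= 1.7202 mL

1.7202


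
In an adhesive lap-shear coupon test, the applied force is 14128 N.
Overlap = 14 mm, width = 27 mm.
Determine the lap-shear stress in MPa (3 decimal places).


stress = F / (overlap * width)
= 14128 / (14 * 27)
= 37.376 MPa

37.376


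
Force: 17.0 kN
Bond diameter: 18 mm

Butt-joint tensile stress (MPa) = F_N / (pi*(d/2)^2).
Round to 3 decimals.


F_N = 17.0 * 1000 = 17000.0 N
A = pi*(9.0)^2 = 254.4690 mm^2
stress = 17000.0 / 254.4690 = 66.806 MPa

66.806


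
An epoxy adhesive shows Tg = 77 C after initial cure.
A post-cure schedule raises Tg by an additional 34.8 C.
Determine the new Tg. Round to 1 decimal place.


New Tg = 77 + 34.8
= 111.8 C

111.8


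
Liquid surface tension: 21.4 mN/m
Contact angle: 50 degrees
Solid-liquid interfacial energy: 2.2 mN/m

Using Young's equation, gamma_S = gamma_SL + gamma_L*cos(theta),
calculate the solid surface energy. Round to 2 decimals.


gamma_S = 2.2 + 21.4 * cos(50)
= 15.96 mN/m

15.96


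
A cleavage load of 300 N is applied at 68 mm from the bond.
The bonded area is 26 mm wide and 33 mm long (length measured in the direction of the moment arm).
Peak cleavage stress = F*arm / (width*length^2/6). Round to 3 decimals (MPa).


Moment = 300 * 68 = 20400 N*mm
Section modulus = 26 * 1089 / 6 = 28314 / 6 mm^3
Stress = 20400 / (28314 / 6) = 122400 / 28314
= 4.323 MPa

4.323


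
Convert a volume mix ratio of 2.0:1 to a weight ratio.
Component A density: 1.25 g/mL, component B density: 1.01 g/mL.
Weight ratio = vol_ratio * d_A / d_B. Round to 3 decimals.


= 2.0 * 1.25 / 1.01 = 2.475

2.475


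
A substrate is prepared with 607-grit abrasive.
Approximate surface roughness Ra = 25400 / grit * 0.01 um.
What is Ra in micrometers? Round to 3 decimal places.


Ra = 25400 / 607 * 0.01 = 0.418 um

0.418


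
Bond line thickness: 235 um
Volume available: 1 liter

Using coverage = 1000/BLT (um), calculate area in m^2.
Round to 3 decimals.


1 L = 1e6 mm^3, thickness = 235 um = 0.235 mm
Area = 1e6 / 0.235 mm^2 = (1e6 / 0.235) / 1e6 m^2 = 1000 / 235 m^2
= 4.255 m^2

4.255


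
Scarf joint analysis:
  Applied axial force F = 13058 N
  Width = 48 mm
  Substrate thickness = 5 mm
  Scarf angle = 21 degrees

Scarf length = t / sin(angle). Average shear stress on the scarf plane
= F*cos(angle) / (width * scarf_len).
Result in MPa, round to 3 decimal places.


Scarf length = 5 / sin(21 deg) = 13.9521 mm
cos(21 deg) = 0.933580
Shear = 13058 * 0.933580 / (48 * 13.9521)
= 18.203 MPa

18.203


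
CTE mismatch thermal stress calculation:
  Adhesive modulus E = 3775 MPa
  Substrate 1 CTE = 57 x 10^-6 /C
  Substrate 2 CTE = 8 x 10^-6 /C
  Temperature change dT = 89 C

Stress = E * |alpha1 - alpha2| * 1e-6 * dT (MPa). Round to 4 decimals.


delta_alpha = |57 - 8| = 49 x 10^-6/C
Stress = 3775 * 49e-6 * 89
= 16.4628 MPa

16.4628


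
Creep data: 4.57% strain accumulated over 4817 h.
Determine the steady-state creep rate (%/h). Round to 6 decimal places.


Rate = 4.57 / 4817 = 0.000949 %/h

0.000949


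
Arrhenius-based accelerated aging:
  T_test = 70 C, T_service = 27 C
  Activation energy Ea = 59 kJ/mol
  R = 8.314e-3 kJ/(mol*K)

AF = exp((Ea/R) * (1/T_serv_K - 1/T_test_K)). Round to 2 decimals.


T_test_K = 343.15, T_serv_K = 300.15
AF = exp((59/8.314e-3) * (1/300.15 - 1/343.15))
= 19.35

19.35


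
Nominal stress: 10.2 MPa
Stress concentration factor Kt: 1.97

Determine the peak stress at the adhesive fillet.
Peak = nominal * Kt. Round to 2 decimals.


Peak stress = 10.2 * 1.97
= 20.09 MPa

20.09


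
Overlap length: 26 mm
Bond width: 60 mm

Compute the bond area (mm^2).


Bond area = 26 * 60 = 1560 mm^2

1560


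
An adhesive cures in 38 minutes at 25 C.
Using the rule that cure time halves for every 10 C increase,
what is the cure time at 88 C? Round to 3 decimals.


Factor = 2^((88 - 25) / 10) = 78.7932
Cure time = 38 / 78.7932
= 0.482 minutes

0.482


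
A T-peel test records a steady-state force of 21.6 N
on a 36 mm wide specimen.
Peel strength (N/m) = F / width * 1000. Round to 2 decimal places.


Peel strength = 21.6 / 36 * 1000
= 600.00 N/m

600.00


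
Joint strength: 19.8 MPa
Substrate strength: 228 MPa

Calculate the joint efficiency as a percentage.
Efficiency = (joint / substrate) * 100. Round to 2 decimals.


Efficiency = (19.8 / 228) * 100 = 8.68%

8.68


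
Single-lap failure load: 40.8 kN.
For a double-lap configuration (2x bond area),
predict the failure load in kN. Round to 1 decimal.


Failure load = 40.8 * 2 = 81.6 kN

81.6


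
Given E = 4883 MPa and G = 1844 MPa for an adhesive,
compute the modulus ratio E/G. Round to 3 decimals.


E/G ratio = 4883 / 1844 = 2.648

2.648


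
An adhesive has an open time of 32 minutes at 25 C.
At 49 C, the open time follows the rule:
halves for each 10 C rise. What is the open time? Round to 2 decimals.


Factor = 2^((49-25)/10) = 5.2780
Open time = 32 / 5.2780 = 6.06 min

6.06


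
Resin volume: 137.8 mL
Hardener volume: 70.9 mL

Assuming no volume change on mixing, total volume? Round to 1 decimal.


V_total = 137.8 + 70.9 = 208.7 mL

208.7


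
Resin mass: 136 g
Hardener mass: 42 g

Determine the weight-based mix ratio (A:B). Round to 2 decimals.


Ratio = 136 / 42 = 3.24

3.24


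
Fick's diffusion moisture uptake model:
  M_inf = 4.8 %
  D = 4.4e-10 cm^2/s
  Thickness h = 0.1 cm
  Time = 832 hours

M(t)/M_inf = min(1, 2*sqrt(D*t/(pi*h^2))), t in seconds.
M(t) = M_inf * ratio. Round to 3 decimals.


t_sec = 832 * 3600 = 2995200
ratio = 2*sqrt(4.4e-10*2995200/(pi*0.1^2))
= min(1, 0.409632)
= 0.409632
M(t) = 4.8 * 0.409632 = 1.966 %

1.966


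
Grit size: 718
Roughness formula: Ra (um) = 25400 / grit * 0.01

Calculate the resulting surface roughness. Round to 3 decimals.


Ra = 25400 / 718 * 0.01
= 0.354 um

0.354


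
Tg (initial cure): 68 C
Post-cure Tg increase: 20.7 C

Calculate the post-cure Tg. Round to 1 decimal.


Post-cure Tg = 68 + 20.7 = 88.7 C

88.7


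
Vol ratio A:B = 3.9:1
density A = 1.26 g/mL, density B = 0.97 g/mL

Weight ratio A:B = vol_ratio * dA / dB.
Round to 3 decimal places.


Weight ratio = 3.9 * 1.26 / 0.97
= 5.066

5.066


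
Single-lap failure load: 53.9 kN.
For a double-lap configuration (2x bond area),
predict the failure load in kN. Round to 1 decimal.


Failure load = 53.9 * 2 = 107.8 kN

107.8


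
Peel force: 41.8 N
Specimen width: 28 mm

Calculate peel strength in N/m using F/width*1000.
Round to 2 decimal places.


Peel strength = 41.8 / 28 * 1000 = 1492.86 N/m

1492.86


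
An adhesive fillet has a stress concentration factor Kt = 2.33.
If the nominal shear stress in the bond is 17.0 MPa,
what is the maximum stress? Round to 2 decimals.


Max stress = 17.0 * 2.33 = 39.61 MPa

39.61


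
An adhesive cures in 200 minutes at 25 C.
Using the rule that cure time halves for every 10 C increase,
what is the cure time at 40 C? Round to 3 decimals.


Factor = 2^((40 - 25) / 10) = 2.8284
Cure time = 200 / 2.8284
= 70.711 minutes

70.711


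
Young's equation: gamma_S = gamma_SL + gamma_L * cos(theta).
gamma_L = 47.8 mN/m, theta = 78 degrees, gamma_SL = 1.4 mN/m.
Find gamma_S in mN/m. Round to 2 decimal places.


cos(78 deg) = 0.207912
gamma_S = 1.4 + 47.8 * 0.207912
= 11.34 mN/m

11.34


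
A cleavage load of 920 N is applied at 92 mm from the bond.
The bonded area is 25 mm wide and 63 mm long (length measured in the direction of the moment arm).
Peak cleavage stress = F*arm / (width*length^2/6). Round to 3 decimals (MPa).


Moment = 920 * 92 = 84640 N*mm
Section modulus = 25 * 3969 / 6 = 99225 / 6 mm^3
Stress = 84640 / (99225 / 6) = 507840 / 99225
= 5.118 MPa

5.118


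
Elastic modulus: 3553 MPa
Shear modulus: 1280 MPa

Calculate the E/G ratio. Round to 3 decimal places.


E / G = 3553 / 1280 = 2.776

2.776


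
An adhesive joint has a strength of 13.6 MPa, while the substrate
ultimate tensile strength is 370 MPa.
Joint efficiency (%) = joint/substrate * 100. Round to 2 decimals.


Efficiency = 13.6 / 370 * 100
= 3.68%

3.68


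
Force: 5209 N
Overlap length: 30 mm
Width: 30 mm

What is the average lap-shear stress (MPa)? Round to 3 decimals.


Average shear stress = F / (overlap * width)
= 5209 / (30 * 30)
= 5.788 MPa

5.788


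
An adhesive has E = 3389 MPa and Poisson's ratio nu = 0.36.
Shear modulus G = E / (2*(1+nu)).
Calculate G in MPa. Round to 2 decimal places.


G = 3389 / (2*(1+0.36))
= 3389 / 2.72
= 1245.96 MPa

1245.96


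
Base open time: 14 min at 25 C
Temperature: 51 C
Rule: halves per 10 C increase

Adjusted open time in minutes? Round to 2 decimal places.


Acceleration = 2^((51-25)/10) = 6.0629
Open time = 14 / 6.0629 = 2.31 min

2.31


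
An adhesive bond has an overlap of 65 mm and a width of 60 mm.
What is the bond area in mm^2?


Bond area = overlap * width
= 65 * 60
= 3900 mm^2

3900


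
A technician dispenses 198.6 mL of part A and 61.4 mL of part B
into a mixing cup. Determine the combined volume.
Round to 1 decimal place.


Combined volume = 198.6 + 61.4
= 260.0 mL

260.0


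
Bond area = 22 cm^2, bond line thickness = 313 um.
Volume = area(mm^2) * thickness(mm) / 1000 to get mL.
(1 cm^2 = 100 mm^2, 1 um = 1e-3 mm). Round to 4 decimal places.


area_mm2 = 22 * 100 = 2200
blt_mm = 313 * 1e-3 = 0.313
vol_mm3 = 2200 * 0.313 = 688.6
vol_mL = 688.6 / 1000 = 0.6886 mL

0.6886


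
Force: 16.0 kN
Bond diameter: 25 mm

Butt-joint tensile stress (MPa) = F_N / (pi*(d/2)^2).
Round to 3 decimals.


F_N = 16.0 * 1000 = 16000.0 N
A = pi*(12.5)^2 = 490.8739 mm^2
stress = 16000.0 / 490.8739 = 32.595 MPa

32.595


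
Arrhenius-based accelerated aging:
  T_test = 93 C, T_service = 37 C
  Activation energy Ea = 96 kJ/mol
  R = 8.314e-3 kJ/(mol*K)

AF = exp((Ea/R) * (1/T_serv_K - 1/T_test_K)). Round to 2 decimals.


T_test_K = 366.15, T_serv_K = 310.15
AF = exp((96/8.314e-3) * (1/310.15 - 1/366.15))
= 297.08

297.08


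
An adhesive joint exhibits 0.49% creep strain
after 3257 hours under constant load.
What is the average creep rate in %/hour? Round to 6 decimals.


Creep rate = strain / time
= 0.49 / 3257
= 0.000150 %/h

0.000150


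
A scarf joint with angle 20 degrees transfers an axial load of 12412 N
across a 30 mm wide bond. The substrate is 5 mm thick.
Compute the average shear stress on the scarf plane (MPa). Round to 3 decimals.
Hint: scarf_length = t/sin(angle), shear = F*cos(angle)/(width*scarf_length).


scarf_length = 5 / sin(20 deg) = 14.6190 mm
cos(20 deg) = 0.939693
shear stress = 12412 * 0.939693 / (30 * 14.6190)
= 26.594 MPa

26.594


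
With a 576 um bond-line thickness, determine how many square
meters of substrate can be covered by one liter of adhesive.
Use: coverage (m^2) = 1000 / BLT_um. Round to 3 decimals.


Coverage = 1000 / 576 = 1.736 m^2

1.736


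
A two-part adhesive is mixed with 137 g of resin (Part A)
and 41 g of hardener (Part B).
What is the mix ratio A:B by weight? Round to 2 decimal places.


Mix ratio = mass_A / mass_B
= 137 / 41
= 3.34

3.34


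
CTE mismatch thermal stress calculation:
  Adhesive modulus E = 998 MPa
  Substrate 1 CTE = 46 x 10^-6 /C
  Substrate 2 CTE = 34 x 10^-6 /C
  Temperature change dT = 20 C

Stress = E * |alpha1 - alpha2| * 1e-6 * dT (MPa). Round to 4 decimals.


delta_alpha = |46 - 34| = 12 x 10^-6/C
Stress = 998 * 12e-6 * 20
= 0.2395 MPa

0.2395


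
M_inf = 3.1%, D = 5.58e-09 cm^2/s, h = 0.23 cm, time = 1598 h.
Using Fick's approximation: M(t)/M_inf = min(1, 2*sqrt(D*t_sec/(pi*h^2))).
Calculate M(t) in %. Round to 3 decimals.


t = 5752800 s
ratio = min(1, 2*sqrt(5.58e-09*5752800/(pi*0.0529)))
= 0.878990
M(t) = 3.1 * 0.878990 = 2.725%

2.725


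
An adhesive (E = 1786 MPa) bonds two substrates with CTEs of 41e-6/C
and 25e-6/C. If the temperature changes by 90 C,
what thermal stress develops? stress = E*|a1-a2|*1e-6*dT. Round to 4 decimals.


Stress = 1786 * |41 - 25| * 1e-6 * 90
= 2.5718 MPa

2.5718


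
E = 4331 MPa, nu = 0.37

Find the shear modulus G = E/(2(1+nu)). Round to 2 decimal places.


G = 4331 / (2 * 1.37)
= 1580.66 MPa

1580.66


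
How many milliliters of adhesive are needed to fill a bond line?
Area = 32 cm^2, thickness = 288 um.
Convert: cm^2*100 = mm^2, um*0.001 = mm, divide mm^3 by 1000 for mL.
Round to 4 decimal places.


= (32 * 100) * (288 * 0.001) / 1000
= 0.9216 mL

0.9216


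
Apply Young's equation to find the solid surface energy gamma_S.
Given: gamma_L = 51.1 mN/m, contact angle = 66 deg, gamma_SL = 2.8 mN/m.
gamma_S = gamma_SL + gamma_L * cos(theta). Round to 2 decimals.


theta_rad = 66 * pi/180 = 1.151917
gamma_S = 2.8 + 51.1 * cos(1.151917)
= 23.58 mN/m

23.58


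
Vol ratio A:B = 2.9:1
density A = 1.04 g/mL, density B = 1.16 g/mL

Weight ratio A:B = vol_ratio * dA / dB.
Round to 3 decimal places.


Weight ratio = 2.9 * 1.04 / 1.16
= 2.600

2.600


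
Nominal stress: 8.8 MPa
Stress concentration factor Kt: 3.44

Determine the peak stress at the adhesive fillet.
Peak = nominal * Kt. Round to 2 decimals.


Peak stress = 8.8 * 3.44
= 30.27 MPa

30.27


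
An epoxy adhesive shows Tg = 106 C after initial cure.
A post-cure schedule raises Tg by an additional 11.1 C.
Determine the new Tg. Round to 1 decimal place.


New Tg = 106 + 11.1
= 117.1 C

117.1


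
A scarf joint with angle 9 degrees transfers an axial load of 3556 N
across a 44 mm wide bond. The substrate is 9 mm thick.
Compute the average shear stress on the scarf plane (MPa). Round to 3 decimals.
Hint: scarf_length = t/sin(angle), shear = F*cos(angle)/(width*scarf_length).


scarf_length = 9 / sin(9 deg) = 57.5321 mm
cos(9 deg) = 0.987688
shear stress = 3556 * 0.987688 / (44 * 57.5321)
= 1.387 MPa

1.387


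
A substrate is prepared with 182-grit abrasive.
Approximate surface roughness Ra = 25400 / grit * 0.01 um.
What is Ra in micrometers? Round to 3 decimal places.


Ra = 25400 / 182 * 0.01 = 1.396 um

1.396


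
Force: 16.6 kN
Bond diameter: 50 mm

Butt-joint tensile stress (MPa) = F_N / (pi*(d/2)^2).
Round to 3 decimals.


F_N = 16.6 * 1000 = 16600.0 N
A = pi*(25.0)^2 = 1963.4954 mm^2
stress = 16600.0 / 1963.4954 = 8.454 MPa

8.454


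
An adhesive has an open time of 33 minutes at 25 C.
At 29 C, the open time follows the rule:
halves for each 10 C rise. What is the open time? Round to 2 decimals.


Factor = 2^((29-25)/10) = 1.3195
Open time = 33 / 1.3195 = 25.01 min

25.01


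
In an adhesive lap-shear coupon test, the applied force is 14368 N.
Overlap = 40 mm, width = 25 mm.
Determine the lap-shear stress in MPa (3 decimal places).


stress = F / (overlap * width)
= 14368 / (40 * 25)
= 14.368 MPa

14.368


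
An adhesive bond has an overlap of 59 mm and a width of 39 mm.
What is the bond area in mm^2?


Bond area = overlap * width
= 59 * 39
= 2301 mm^2

2301


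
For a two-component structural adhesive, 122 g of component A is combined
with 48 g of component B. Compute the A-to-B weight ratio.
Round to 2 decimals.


Weight ratio A:B = 122 / 48
= 2.54

2.54


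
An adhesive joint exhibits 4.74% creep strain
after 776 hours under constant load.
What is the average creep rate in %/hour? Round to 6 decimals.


Creep rate = strain / time
= 4.74 / 776
= 0.006108 %/h

0.006108


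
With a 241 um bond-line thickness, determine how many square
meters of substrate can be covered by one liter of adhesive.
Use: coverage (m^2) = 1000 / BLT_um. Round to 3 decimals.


Coverage = 1000 / 241 = 4.149 m^2

4.149


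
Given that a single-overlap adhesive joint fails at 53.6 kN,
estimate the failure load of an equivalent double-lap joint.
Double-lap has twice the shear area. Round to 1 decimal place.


Double-lap factor = 2
Expected load = 53.6 * 2 = 107.2 kN

107.2


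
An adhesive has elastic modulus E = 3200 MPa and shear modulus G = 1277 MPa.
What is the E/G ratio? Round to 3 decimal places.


E/G = 3200 / 1277 = 2.506

2.506


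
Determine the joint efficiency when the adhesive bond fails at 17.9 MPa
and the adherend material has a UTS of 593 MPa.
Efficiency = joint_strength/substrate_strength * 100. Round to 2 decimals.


Joint efficiency = 17.9 / 593 * 100
= 3.02%

3.02


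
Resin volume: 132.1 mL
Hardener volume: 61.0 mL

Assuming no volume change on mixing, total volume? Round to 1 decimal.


V_total = 132.1 + 61.0 = 193.1 mL

193.1


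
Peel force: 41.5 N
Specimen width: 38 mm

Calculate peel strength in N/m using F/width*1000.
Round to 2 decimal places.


Peel strength = 41.5 / 38 * 1000 = 1092.11 N/m

1092.11


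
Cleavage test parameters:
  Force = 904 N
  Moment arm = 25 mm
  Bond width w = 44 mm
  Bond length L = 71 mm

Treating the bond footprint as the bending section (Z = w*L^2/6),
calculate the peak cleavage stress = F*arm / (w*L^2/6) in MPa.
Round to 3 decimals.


M = 904 * 25 = 22600 N*mm
Z = 44 * 71^2 / 6 = 221804 / 6 mm^3
sigma = M / Z = 6 * 22600 / 221804 = 135600 / 221804
= 0.611 MPa

0.611


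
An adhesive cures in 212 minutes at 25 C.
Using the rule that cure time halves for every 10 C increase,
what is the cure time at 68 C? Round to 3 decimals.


Factor = 2^((68 - 25) / 10) = 19.6983
Cure time = 212 / 19.6983
= 10.762 minutes

10.762


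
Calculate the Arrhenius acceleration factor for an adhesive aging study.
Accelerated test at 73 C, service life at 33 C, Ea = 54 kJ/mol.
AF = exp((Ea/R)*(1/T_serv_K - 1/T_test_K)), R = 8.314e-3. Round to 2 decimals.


T_test = 346.15 K, T_serv = 306.15 K
Ea/R = 54 / 0.008314 = 6495.07
AF = exp(6495.07 * (1/306.15 - 1/346.15))
= 11.61

11.61


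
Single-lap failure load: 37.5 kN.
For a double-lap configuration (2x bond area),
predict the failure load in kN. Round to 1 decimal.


Failure load = 37.5 * 2 = 75.0 kN

75.0


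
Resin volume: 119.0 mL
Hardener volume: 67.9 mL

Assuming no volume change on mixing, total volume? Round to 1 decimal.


V_total = 119.0 + 67.9 = 186.9 mL

186.9


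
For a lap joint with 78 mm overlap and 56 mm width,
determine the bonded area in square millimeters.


Area = 78 * 56 = 4368 mm^2

4368


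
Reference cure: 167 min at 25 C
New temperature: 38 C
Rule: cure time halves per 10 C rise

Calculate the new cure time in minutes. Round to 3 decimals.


factor = 2^((38-25)/10) = 2.4623
t_new = 167 / 2.4623 = 67.823 min

67.823


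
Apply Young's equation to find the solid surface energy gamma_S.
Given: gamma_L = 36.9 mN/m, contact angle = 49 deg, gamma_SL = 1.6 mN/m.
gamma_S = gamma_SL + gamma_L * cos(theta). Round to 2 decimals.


theta_rad = 49 * pi/180 = 0.855211
gamma_S = 1.6 + 36.9 * cos(0.855211)
= 25.81 mN/m

25.81


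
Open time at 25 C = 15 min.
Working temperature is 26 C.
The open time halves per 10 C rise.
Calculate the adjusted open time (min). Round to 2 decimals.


factor = 2^((26 - 25) / 10) = 1.0718
ot = 15 / 1.0718 = 14.00 min

14.00


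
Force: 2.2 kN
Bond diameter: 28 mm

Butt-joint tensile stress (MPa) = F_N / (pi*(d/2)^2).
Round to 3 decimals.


F_N = 2.2 * 1000 = 2200.0 N
A = pi*(14.0)^2 = 615.7522 mm^2
stress = 2200.0 / 615.7522 = 3.573 MPa

3.573


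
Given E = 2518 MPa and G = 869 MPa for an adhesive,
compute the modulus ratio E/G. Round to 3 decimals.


E/G ratio = 2518 / 869 = 2.898

2.898


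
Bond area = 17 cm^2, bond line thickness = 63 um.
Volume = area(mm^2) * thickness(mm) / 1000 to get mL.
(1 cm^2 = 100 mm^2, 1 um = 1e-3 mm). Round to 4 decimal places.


area_mm2 = 17 * 100 = 1700
blt_mm = 63 * 1e-3 = 0.063
vol_mm3 = 1700 * 0.063 = 107.1
vol_mL = 107.1 / 1000 = 0.1071 mL

0.1071


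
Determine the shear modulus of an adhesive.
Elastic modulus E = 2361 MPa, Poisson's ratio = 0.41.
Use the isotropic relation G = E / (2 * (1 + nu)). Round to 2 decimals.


G = 2361 / (2*(1+0.41)) = 2361 / 2.82
= 837.23 MPa

837.23


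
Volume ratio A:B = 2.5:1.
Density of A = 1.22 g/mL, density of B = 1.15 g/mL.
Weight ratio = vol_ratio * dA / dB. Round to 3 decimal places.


Wt ratio = 2.5 * 1.22 / 1.15
= 2.652

2.652


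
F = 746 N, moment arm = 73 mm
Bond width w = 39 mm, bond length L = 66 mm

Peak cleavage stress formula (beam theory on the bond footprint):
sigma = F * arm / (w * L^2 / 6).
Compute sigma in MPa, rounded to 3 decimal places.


sigma = (746 * 73) / (39 * 4356 / 6)
= 54458 * 6 / 169884
= 326748 / 169884
= 1.923 MPa

1.923


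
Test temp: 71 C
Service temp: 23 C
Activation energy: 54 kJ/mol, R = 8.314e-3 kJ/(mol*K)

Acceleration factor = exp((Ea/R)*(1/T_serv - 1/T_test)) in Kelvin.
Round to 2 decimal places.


AF = exp((54/0.008314)*(1/296.15 - 1/344.15))
= 21.30

21.30


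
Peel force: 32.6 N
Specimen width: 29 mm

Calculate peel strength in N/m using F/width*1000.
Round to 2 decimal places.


Peel strength = 32.6 / 29 * 1000 = 1124.14 N/m

1124.14


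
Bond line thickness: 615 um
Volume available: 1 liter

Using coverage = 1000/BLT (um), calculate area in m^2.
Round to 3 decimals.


1 L = 1e6 mm^3, thickness = 615 um = 0.615 mm
Area = 1e6 / 0.615 mm^2 = (1e6 / 0.615) / 1e6 m^2 = 1000 / 615 m^2
= 1.626 m^2

1.626


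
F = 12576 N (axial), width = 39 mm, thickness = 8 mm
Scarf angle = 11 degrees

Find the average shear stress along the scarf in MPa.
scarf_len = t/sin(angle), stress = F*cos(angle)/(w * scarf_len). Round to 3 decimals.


scarf_len = 8/sin(11 deg) = 41.9267
cos(11 deg) = 0.981627
stress = 12576*0.981627/(39*41.9267) = 7.550 MPa

7.550


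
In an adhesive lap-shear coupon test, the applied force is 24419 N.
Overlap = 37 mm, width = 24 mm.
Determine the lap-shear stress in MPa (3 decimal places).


stress = F / (overlap * width)
= 24419 / (37 * 24)
= 27.499 MPa

27.499


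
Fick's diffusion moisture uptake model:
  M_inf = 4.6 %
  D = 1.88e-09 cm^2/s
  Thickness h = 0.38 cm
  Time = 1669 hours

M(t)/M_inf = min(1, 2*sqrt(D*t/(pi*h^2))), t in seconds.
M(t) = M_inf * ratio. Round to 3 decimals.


t_sec = 1669 * 3600 = 6008400
ratio = 2*sqrt(1.88e-09*6008400/(pi*0.38^2))
= min(1, 0.315595)
= 0.315595
M(t) = 4.6 * 0.315595 = 1.452 %

1.452


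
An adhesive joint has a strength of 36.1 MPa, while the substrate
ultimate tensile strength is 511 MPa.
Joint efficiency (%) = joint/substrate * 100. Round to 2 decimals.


Efficiency = 36.1 / 511 * 100
= 7.06%

7.06


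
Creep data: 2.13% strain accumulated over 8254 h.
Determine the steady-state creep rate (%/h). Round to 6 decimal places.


Rate = 2.13 / 8254 = 0.000258 %/h

0.000258


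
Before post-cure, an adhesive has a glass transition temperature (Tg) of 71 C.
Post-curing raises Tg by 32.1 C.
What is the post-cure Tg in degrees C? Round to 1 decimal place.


Tg_post = Tg_base + delta_Tg
= 71 + 32.1
= 103.1 C

103.1


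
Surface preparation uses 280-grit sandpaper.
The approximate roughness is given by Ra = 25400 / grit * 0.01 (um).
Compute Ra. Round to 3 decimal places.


Ra = 25400 / 280 * 0.01
= 254 / 280
= 0.907 um

0.907


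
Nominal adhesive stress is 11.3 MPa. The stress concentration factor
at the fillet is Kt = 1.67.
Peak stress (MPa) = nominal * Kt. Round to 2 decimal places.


Peak = 11.3 * 1.67 = 18.87 MPa

18.87


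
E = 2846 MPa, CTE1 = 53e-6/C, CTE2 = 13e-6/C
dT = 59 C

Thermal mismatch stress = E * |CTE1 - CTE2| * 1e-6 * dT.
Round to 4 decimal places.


= 2846 * 40e-6 * 59
= 6.7166 MPa

6.7166


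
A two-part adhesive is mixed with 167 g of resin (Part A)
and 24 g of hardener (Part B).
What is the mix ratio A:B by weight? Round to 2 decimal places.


Mix ratio = mass_A / mass_B
= 167 / 24
= 6.96

6.96


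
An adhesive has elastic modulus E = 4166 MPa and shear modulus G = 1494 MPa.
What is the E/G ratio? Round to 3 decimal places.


E/G = 4166 / 1494 = 2.788

2.788


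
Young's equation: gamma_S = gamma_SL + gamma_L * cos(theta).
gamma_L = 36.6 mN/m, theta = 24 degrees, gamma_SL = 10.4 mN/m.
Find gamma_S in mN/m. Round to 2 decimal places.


cos(24 deg) = 0.913545
gamma_S = 10.4 + 36.6 * 0.913545
= 43.84 mN/m

43.84


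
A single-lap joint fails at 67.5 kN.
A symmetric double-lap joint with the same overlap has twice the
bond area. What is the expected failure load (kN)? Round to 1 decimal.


Double-lap load = 2 * 67.5 = 135.0 kN

135.0


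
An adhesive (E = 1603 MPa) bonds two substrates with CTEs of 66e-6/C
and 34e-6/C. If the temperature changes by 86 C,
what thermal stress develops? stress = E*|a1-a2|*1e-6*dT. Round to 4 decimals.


Stress = 1603 * |66 - 34| * 1e-6 * 86
= 4.4115 MPa

4.4115


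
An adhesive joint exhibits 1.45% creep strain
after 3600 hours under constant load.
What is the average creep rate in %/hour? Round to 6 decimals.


Creep rate = strain / time
= 1.45 / 3600
= 0.000403 %/h

0.000403


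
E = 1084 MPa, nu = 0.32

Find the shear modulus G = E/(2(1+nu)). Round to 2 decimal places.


G = 1084 / (2 * 1.32)
= 410.61 MPa

410.61


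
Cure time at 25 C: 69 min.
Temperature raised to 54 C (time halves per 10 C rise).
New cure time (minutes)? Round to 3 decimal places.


Acceleration factor = 2^(29/10) = 7.4643
New time = 69 / 7.4643 = 9.244 min

9.244


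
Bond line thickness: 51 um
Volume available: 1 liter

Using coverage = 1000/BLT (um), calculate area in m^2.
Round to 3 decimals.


1 L = 1e6 mm^3, thickness = 51 um = 0.051 mm
Area = 1e6 / 0.051 mm^2 = (1e6 / 0.051) / 1e6 m^2 = 1000 / 51 m^2
= 19.608 m^2

19.608


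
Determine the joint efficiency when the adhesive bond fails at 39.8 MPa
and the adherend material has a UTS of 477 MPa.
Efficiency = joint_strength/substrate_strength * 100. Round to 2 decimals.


Joint efficiency = 39.8 / 477 * 100
= 8.34%

8.34


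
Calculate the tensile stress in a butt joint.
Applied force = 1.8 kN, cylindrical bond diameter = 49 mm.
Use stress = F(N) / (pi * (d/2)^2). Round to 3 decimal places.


A = pi * 24.5^2 = 1885.7410 mm^2
sigma = 1800.0 / 1885.7410 = 0.955 MPa

0.955


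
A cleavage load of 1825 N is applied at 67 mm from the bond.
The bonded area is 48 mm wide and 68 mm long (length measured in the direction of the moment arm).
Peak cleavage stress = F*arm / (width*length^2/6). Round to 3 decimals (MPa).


Moment = 1825 * 67 = 122275 N*mm
Section modulus = 48 * 4624 / 6 = 221952 / 6 mm^3
Stress = 122275 / (221952 / 6) = 733650 / 221952
= 3.305 MPa

3.305


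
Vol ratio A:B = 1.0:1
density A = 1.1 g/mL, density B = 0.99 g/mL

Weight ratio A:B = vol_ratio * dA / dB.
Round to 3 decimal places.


Weight ratio = 1.0 * 1.1 / 0.99
= 1.111

1.111


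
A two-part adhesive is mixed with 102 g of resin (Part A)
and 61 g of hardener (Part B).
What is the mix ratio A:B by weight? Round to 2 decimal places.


Mix ratio = mass_A / mass_B
= 102 / 61
= 1.67

1.67


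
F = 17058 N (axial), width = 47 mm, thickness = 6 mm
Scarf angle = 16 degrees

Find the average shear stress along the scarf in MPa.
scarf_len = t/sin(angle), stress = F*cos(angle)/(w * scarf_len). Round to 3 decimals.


scarf_len = 6/sin(16 deg) = 21.7677
cos(16 deg) = 0.961262
stress = 17058*0.961262/(47*21.7677) = 16.027 MPa

16.027


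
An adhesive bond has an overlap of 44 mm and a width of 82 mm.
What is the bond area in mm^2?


Bond area = overlap * width
= 44 * 82
= 3608 mm^2

3608


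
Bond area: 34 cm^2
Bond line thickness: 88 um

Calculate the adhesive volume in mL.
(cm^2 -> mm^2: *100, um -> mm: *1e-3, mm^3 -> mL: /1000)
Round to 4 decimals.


V = 34*100 * 88*1e-3 / 1000
= 0.2992 mL

0.2992


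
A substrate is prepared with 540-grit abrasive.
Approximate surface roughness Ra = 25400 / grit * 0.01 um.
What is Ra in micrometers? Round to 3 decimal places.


Ra = 25400 / 540 * 0.01 = 0.470 um

0.470


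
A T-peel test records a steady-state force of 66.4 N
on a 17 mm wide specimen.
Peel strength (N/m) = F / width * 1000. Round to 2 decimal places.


Peel strength = 66.4 / 17 * 1000
= 3905.88 N/m

3905.88


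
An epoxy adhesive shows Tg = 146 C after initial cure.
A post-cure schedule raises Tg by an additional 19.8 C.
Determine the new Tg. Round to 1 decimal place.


New Tg = 146 + 19.8
= 165.8 C

165.8


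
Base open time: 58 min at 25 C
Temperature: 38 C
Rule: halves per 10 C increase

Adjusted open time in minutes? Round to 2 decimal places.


Acceleration = 2^((38-25)/10) = 2.4623
Open time = 58 / 2.4623 = 23.56 min

23.56


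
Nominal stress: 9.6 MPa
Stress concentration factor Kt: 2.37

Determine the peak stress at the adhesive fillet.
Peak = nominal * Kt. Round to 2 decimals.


Peak stress = 9.6 * 2.37
= 22.75 MPa

22.75


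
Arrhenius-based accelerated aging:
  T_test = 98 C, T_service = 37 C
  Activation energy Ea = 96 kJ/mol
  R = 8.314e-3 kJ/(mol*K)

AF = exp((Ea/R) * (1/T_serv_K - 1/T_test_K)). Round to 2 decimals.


T_test_K = 371.15, T_serv_K = 310.15
AF = exp((96/8.314e-3) * (1/310.15 - 1/371.15))
= 454.34

454.34


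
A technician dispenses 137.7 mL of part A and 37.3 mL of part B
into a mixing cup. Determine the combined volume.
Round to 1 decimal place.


Combined volume = 137.7 + 37.3
= 175.0 mL

175.0


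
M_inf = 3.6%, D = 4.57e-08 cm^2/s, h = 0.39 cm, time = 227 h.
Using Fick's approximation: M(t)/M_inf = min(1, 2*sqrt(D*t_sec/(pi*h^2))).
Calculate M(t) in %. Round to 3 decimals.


t = 817200 s
ratio = min(1, 2*sqrt(4.57e-08*817200/(pi*0.1521)))
= 0.559130
M(t) = 3.6 * 0.559130 = 2.013%

2.013


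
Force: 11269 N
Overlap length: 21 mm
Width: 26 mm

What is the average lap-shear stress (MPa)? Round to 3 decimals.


Average shear stress = F / (overlap * width)
= 11269 / (21 * 26)
= 20.639 MPa

20.639


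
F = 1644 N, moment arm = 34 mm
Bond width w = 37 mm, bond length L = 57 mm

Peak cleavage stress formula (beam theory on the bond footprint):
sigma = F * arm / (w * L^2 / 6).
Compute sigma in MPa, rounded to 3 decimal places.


sigma = (1644 * 34) / (37 * 3249 / 6)
= 55896 * 6 / 120213
= 335376 / 120213
= 2.790 MPa

2.790


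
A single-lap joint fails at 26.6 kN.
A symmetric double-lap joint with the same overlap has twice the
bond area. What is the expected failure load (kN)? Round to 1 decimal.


Double-lap load = 2 * 26.6 = 53.2 kN

53.2


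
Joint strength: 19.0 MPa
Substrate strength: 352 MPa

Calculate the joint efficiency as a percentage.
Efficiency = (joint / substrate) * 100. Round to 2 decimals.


Efficiency = (19.0 / 352) * 100 = 5.40%

5.40


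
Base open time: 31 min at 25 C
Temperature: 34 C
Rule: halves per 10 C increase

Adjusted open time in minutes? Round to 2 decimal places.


Acceleration = 2^((34-25)/10) = 1.8661
Open time = 31 / 1.8661 = 16.61 min

16.61


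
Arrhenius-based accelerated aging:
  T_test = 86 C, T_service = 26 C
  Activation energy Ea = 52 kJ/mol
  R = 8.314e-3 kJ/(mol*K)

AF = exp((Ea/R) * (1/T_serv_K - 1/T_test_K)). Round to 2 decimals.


T_test_K = 359.15, T_serv_K = 299.15
AF = exp((52/8.314e-3) * (1/299.15 - 1/359.15))
= 32.88

32.88


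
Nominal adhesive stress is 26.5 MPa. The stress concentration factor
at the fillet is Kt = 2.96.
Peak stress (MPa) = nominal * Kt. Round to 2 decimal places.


Peak = 26.5 * 2.96 = 78.44 MPa

78.44


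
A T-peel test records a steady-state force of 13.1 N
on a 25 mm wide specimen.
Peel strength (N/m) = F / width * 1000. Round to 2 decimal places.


Peel strength = 13.1 / 25 * 1000
= 524.00 N/m

524.00


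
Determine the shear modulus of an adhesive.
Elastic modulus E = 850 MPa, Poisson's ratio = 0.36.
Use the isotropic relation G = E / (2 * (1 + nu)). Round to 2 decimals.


G = 850 / (2*(1+0.36)) = 850 / 2.72
= 312.50 MPa

312.50


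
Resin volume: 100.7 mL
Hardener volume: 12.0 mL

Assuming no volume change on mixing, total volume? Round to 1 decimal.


V_total = 100.7 + 12.0 = 112.7 mL

112.7


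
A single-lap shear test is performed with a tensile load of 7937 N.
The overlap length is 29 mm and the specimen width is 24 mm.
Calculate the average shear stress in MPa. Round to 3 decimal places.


Shear stress = F / (overlap * width)
= 7937 / (29 * 24)
= 7937 / 696
= 11.404 MPa

11.404


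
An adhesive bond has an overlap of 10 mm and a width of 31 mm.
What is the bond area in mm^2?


Bond area = overlap * width
= 10 * 31
= 310 mm^2

310


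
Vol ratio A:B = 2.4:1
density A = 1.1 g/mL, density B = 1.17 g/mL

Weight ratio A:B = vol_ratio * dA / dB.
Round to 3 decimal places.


Weight ratio = 2.4 * 1.1 / 1.17
= 2.256

2.256


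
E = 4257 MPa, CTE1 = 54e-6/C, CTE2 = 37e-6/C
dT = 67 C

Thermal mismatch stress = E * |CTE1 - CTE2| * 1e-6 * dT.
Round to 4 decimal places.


= 4257 * 17e-6 * 67
= 4.8487 MPa

4.8487


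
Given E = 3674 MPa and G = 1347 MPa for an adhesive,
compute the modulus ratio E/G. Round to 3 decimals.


E/G ratio = 3674 / 1347 = 2.728

2.728


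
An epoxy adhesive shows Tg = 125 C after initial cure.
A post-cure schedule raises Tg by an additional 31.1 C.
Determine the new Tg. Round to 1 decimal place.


New Tg = 125 + 31.1
= 156.1 C

156.1


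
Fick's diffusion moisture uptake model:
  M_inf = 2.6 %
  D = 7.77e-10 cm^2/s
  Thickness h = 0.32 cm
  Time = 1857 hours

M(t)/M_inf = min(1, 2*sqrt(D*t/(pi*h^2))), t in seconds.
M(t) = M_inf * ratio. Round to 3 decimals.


t_sec = 1857 * 3600 = 6685200
ratio = 2*sqrt(7.77e-10*6685200/(pi*0.32^2))
= min(1, 0.254140)
= 0.254140
M(t) = 2.6 * 0.254140 = 0.661 %

0.661


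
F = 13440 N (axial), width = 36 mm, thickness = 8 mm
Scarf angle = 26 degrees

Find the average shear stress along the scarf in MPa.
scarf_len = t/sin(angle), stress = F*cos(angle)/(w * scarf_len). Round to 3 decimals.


scarf_len = 8/sin(26 deg) = 18.2494
cos(26 deg) = 0.898794
stress = 13440*0.898794/(36*18.2494) = 18.387 MPa

18.387


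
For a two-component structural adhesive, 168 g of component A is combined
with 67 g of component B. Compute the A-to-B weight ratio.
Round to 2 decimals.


Weight ratio A:B = 168 / 67
= 2.51

2.51


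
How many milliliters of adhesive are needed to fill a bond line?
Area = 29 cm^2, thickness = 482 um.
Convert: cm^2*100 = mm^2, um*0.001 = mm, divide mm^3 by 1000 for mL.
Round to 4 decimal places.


= (29 * 100) * (482 * 0.001) / 1000
= 1.3978 mL

1.3978


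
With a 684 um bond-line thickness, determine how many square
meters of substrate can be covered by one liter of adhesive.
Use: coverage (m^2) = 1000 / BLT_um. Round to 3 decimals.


Coverage = 1000 / 684 = 1.462 m^2

1.462


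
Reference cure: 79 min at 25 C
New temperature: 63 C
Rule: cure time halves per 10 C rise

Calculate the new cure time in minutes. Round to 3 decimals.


factor = 2^((63-25)/10) = 13.9288
t_new = 79 / 13.9288 = 5.672 min

5.672


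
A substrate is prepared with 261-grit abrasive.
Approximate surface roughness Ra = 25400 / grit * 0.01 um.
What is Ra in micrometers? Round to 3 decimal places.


Ra = 25400 / 261 * 0.01 = 0.973 um

0.973


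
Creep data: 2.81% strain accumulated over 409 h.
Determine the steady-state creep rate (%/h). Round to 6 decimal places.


Rate = 2.81 / 409 = 0.006870 %/h

0.006870


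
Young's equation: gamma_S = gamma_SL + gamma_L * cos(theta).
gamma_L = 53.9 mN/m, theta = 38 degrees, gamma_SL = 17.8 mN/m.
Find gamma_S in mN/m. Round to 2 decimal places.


cos(38 deg) = 0.788011
gamma_S = 17.8 + 53.9 * 0.788011
= 60.27 mN/m

60.27


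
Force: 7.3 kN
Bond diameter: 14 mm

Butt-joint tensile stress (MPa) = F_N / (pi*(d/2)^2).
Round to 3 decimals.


F_N = 7.3 * 1000 = 7300.0 N
A = pi*(7.0)^2 = 153.9380 mm^2
stress = 7300.0 / 153.9380 = 47.422 MPa

47.422


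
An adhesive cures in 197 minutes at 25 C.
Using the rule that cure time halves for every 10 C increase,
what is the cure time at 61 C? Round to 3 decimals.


Factor = 2^((61 - 25) / 10) = 12.1257
Cure time = 197 / 12.1257
= 16.246 minutes

16.246


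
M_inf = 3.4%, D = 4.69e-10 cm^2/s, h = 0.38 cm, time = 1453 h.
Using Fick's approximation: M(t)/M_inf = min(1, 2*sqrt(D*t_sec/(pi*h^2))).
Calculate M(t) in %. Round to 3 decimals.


t = 5230800 s
ratio = min(1, 2*sqrt(4.69e-10*5230800/(pi*0.1444)))
= 0.147076
M(t) = 3.4 * 0.147076 = 0.500%

0.500


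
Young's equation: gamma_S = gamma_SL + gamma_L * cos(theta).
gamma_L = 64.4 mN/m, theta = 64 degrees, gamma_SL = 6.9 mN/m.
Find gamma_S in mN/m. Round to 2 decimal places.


cos(64 deg) = 0.438371
gamma_S = 6.9 + 64.4 * 0.438371
= 35.13 mN/m

35.13


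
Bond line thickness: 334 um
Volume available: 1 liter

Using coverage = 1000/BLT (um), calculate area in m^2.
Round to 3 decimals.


1 L = 1e6 mm^3, thickness = 334 um = 0.334 mm
Area = 1e6 / 0.334 mm^2 = (1e6 / 0.334) / 1e6 m^2 = 1000 / 334 m^2
= 2.994 m^2

2.994


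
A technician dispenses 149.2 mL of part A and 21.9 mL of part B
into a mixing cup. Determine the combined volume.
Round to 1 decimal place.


Combined volume = 149.2 + 21.9
= 171.1 mL

171.1


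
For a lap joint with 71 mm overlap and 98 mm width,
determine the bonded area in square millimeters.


Area = 71 * 98 = 6958 mm^2

6958


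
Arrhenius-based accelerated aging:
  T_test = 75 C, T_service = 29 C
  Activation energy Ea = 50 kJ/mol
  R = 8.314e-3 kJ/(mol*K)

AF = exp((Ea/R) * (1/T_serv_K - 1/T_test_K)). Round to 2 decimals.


T_test_K = 348.15, T_serv_K = 302.15
AF = exp((50/8.314e-3) * (1/302.15 - 1/348.15))
= 13.87

13.87


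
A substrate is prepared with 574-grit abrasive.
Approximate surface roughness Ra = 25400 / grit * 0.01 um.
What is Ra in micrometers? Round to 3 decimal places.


Ra = 25400 / 574 * 0.01 = 0.443 um

0.443


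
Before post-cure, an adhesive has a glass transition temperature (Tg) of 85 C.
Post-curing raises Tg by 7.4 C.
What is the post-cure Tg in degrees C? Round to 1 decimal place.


Tg_post = Tg_base + delta_Tg
= 85 + 7.4
= 92.4 C

92.4


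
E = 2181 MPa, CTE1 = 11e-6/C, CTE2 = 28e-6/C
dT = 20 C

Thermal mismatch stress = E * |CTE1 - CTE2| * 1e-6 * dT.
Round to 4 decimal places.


= 2181 * 17e-6 * 20
= 0.7415 MPa

0.7415


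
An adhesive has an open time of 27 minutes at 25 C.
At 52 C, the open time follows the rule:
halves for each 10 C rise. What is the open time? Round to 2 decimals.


Factor = 2^((52-25)/10) = 6.4980
Open time = 27 / 6.4980 = 4.16 min

4.16


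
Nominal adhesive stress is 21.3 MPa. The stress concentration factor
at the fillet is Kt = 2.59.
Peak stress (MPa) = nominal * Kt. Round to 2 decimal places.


Peak = 21.3 * 2.59 = 55.17 MPa

55.17


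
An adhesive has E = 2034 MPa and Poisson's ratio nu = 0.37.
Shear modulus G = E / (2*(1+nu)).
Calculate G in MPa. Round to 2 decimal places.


G = 2034 / (2*(1+0.37))
= 2034 / 2.74
= 742.34 MPa

742.34


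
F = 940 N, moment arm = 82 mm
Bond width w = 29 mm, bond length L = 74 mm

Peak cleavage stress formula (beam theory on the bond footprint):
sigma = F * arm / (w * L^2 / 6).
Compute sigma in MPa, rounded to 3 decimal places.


sigma = (940 * 82) / (29 * 5476 / 6)
= 77080 * 6 / 158804
= 462480 / 158804
= 2.912 MPa

2.912


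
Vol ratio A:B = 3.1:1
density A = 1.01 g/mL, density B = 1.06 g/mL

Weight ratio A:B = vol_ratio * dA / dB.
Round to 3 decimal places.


Weight ratio = 3.1 * 1.01 / 1.06
= 2.954

2.954


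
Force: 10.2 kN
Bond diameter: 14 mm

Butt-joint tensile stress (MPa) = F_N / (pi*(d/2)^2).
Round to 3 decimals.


F_N = 10.2 * 1000 = 10200.0 N
A = pi*(7.0)^2 = 153.9380 mm^2
stress = 10200.0 / 153.9380 = 66.260 MPa

66.260


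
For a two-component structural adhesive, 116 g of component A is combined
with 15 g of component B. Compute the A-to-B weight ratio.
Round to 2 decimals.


Weight ratio A:B = 116 / 15
= 7.73

7.73


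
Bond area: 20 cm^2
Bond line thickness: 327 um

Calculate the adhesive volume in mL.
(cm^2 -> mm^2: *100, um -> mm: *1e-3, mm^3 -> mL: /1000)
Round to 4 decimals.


V = 20*100 * 327*1e-3 / 1000
= 0.6540 mL

0.6540
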